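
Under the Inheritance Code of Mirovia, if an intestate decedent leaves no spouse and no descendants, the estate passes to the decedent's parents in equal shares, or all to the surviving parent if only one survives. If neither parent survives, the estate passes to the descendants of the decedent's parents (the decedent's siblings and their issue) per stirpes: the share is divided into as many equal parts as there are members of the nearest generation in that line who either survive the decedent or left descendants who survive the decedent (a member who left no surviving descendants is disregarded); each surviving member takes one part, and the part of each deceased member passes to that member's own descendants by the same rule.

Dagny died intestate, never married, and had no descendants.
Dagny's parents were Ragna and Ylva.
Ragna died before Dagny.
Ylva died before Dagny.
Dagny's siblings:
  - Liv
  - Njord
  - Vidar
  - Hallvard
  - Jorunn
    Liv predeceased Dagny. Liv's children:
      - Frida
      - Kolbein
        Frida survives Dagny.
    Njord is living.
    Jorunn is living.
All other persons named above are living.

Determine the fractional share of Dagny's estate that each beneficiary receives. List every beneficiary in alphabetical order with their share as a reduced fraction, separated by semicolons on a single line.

Frida 1/10; Hallvard 1/5; Jorunn 1/5; Kolbein 1/10; Njord 1/5; Vidar 1/5

Neither parent survives and there are no descendants, so the estate passes to Dagny's siblings and their issue per stirpes.
The estate is divided into 5 equal shares of 1/5 among Liv, Njord, Vidar, Hallvard, Jorunn.
Liv predeceased; the 1/5 allotted to Liv's branch passes to Liv's issue by representation.
The 1/5 is divided into 2 equal shares of 1/10 among Frida, Kolbein.
Frida is living and takes 1/10.
Kolbein is living and takes 1/10.
Njord is living and takes 1/5.
Vidar is living and takes 1/5.
Hallvard is living and takes 1/5.
Jorunn is living and takes 1/5.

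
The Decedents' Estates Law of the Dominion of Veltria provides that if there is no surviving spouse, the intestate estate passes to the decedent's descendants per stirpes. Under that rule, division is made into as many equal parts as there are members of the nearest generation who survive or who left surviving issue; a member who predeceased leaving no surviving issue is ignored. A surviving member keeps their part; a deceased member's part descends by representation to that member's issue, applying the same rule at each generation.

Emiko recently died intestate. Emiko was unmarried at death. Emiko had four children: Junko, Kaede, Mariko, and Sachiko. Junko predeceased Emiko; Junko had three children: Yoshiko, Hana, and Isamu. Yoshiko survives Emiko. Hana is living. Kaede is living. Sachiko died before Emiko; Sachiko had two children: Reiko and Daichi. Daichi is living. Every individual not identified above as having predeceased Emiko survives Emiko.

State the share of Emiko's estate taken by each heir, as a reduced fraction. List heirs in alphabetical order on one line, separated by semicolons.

Daichi 1/8; Hana 1/12; Isamu 1/12; Kaede 1/4; Mariko 1/4; Reiko 1/8; Yoshiko 1/12

There is no surviving spouse, so the entire estate passes to Emiko's descendants per stirpes.
The estate is divided into 4 equal shares of 1/4 among Junko, Kaede, Mariko, Sachiko.
Junko predeceased; the 1/4 allotted to Junko's branch passes to Junko's issue by representation.
The 1/4 is divided into 3 equal shares of 1/12 among Yoshiko, Hana, Isamu.
Yoshiko is living and takes 1/12.
Hana is living and takes 1/12.
Isamu is living and takes 1/12.
Kaede is living and takes 1/4.
Mariko is living and takes 1/4.
Sachiko predeceased; the 1/4 allotted to Sachiko's branch passes to Sachiko's issue by representation.
The 1/4 is divided into 2 equal shares of 1/8 among Reiko, Daichi.
Reiko is living and takes 1/8.
Daichi is living and takes 1/8.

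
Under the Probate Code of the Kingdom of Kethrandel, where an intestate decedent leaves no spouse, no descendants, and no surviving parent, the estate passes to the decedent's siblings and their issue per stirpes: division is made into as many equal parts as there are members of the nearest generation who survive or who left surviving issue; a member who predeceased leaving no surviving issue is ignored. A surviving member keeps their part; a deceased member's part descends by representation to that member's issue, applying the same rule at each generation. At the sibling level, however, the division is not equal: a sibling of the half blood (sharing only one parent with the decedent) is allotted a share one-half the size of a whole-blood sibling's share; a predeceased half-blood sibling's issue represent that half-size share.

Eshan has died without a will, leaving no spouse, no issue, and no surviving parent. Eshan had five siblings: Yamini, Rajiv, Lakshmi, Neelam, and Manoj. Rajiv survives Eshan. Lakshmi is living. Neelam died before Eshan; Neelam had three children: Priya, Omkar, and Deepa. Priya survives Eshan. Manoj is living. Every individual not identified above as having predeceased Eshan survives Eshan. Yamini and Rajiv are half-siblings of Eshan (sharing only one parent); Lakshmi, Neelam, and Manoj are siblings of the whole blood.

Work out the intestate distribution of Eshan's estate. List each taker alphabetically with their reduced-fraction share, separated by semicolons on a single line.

No spouse, descendants, or parent survives, so the estate passes to Eshan's siblings per stirpes.
Half-blood siblings count for one-half the weight of whole-blood siblings at the initial division.
Dividing 1 in proportion to weights (total weight 4): Yamini (weight 1/2) → 1/8; Rajiv (weight 1/2) → 1/8; Lakshmi (weight 1) → 1/4; Neelam (weight 1) → 1/4; Manoj (weight 1) → 1/4.
Yamini is living and takes 1/8.
Rajiv is living and takes 1/8.
Lakshmi is living and takes 1/4.
Neelam predeceased; the 1/4 allotted to Neelam's branch passes to Neelam's issue by representation.
The 1/4 is divided into 3 equal shares of 1/12 among Priya, Omkar, Deepa.
Priya is living and takes 1/12.
Omkar is living and takes 1/12.
Deepa is living and takes 1/12.
Manoj is living and takes 1/4.

Deepa 1/12; Lakshmi 1/4; Manoj 1/4; Omkar 1/12; Priya 1/12; Rajiv 1/8; Yamini 1/8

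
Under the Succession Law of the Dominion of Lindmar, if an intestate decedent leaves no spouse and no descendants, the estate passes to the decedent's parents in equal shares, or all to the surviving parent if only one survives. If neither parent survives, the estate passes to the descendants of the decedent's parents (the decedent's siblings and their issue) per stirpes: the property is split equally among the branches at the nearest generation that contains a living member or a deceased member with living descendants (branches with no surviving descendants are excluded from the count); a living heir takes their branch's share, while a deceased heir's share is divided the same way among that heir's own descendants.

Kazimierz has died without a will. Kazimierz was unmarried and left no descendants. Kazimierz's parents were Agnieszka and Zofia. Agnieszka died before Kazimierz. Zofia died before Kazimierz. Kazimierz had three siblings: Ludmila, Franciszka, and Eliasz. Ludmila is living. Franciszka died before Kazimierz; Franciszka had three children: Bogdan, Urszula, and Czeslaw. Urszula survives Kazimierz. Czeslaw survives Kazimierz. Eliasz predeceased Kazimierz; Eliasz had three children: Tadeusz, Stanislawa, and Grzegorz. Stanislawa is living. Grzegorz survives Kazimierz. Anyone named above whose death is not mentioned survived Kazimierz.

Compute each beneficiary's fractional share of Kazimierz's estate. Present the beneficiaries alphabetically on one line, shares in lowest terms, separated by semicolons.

Neither parent survives and there are no descendants, so the estate passes to Kazimierz's siblings and their issue per stirpes.
The estate is divided into 3 equal shares of 1/3 among Ludmila, Franciszka, Eliasz.
Ludmila is living and takes 1/3.
Franciszka predeceased; the 1/3 allotted to Franciszka's branch passes to Franciszka's issue by representation.
The 1/3 is divided into 3 equal shares of 1/9 among Bogdan, Urszula, Czeslaw.
Bogdan is living and takes 1/9.
Urszula is living and takes 1/9.
Czeslaw is living and takes 1/9.
Eliasz predeceased; the 1/3 allotted to Eliasz's branch passes to Eliasz's issue by representation.
The 1/3 is divided into 3 equal shares of 1/9 among Tadeusz, Stanislawa, Grzegorz.
Tadeusz is living and takes 1/9.
Stanislawa is living and takes 1/9.
Grzegorz is living and takes 1/9.

Bogdan 1/9; Czeslaw 1/9; Grzegorz 1/9; Ludmila 1/3; Stanislawa 1/9; Tadeusz 1/9; Urszula 1/9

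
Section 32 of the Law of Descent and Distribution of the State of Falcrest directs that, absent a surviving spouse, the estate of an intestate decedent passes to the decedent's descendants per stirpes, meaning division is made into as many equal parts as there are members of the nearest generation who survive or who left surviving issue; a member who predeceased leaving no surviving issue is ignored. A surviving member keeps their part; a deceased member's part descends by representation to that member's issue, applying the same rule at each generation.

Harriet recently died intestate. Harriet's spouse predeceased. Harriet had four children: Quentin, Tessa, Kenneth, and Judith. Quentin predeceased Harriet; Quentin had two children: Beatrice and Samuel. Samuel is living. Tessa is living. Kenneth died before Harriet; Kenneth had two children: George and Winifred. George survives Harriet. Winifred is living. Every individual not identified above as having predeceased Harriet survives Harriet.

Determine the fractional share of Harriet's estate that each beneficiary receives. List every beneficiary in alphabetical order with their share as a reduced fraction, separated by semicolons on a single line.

There is no surviving spouse, so the entire estate passes to Harriet's descendants per stirpes.
The estate is divided into 4 equal shares of 1/4 among Quentin, Tessa, Kenneth, Judith.
Quentin predeceased; the 1/4 allotted to Quentin's branch passes to Quentin's issue by representation.
The 1/4 is divided into 2 equal shares of 1/8 among Beatrice, Samuel.
Beatrice is living and takes 1/8.
Samuel is living and takes 1/8.
Tessa is living and takes 1/4.
Kenneth predeceased; the 1/4 allotted to Kenneth's branch passes to Kenneth's issue by representation.
The 1/4 is divided into 2 equal shares of 1/8 among George, Winifred.
George is living and takes 1/8.
Winifred is living and takes 1/8.
Judith is living and takes 1/4.

Beatrice 1/8; George 1/8; Judith 1/4; Samuel 1/8; Tessa 1/4; Winifred 1/8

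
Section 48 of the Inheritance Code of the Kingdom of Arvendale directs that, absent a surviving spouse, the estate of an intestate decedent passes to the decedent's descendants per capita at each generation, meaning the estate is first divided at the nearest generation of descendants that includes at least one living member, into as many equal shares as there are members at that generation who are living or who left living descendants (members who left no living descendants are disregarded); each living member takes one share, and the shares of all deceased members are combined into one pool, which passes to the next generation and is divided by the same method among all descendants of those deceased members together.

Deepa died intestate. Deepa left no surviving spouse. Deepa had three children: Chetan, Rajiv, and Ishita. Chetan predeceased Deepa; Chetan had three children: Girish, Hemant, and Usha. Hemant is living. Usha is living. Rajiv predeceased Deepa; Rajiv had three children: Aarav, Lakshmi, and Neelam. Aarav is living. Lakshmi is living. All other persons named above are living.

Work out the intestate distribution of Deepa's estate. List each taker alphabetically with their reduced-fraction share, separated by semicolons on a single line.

There is no surviving spouse, so the entire estate passes to Deepa's descendants per capita at each generation.
At generation 1 (Chetan, Rajiv, Ishita) there are 3 shares of (1)/3 = 1/3 each.
Living: Ishita — each takes 1/3.
Deceased: Chetan and Rajiv. Their combined 2/3 is pooled and carried to generation 2.
At generation 2 (Girish, Hemant, Usha, Aarav, Lakshmi, Neelam) there are 6 shares of (2/3)/6 = 1/9 each.
Living: Girish, Hemant, Usha, Aarav, Lakshmi, and Neelam — each takes 1/9.

Aarav 1/9; Girish 1/9; Hemant 1/9; Ishita 1/3; Lakshmi 1/9; Neelam 1/9; Usha 1/9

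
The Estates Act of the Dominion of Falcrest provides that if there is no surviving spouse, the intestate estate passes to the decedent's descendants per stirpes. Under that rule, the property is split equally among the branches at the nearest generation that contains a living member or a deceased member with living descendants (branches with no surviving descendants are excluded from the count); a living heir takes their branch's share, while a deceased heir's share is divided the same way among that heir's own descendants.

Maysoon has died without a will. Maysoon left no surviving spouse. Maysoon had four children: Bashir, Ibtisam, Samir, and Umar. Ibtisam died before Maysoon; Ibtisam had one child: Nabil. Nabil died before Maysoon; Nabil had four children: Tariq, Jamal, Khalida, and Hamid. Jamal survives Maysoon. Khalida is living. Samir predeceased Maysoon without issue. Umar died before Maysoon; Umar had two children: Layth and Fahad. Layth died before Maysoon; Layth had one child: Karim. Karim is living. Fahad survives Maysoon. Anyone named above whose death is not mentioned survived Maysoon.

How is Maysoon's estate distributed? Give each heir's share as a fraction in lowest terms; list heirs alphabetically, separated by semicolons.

Bashir 1/3; Fahad 1/6; Hamid 1/12; Jamal 1/12; Karim 1/6; Khalida 1/12; Tariq 1/12

There is no surviving spouse, so the entire estate passes to Maysoon's descendants per stirpes.
Samir left no surviving issue, so that branch lapses and is disregarded.
The estate is divided into 3 equal shares of 1/3 among Bashir, Ibtisam, Umar.
Bashir is living and takes 1/3.
Ibtisam predeceased; the 1/3 allotted to Ibtisam's branch passes to Ibtisam's issue by representation.
Nabil's line is the sole branch at this level, so the full 1/3 passes to Nabil's issue by representation.
The 1/3 is divided into 4 equal shares of 1/12 among Tariq, Jamal, Khalida, Hamid.
Tariq is living and takes 1/12.
Jamal is living and takes 1/12.
Khalida is living and takes 1/12.
Hamid is living and takes 1/12.
Umar predeceased; the 1/3 allotted to Umar's branch passes to Umar's issue by representation.
The 1/3 is divided into 2 equal shares of 1/6 among Layth, Fahad.
Layth predeceased; the 1/6 allotted to Layth's branch passes to Layth's issue by representation.
Karim is the sole taker at this level and receives the full 1/6.
Fahad is living and takes 1/6.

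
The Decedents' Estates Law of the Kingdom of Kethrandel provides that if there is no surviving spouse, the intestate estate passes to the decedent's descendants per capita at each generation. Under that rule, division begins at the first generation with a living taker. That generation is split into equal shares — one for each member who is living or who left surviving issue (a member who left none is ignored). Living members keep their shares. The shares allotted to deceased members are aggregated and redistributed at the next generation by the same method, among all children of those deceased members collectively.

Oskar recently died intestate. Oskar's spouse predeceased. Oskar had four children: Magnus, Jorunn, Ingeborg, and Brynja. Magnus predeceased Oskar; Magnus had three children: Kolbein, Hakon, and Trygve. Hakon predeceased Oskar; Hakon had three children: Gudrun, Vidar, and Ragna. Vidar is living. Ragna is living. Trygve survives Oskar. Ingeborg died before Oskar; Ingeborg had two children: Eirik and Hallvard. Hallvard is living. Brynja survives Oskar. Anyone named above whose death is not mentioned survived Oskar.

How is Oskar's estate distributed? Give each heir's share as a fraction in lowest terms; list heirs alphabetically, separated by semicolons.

There is no surviving spouse, so the entire estate passes to Oskar's descendants per capita at each generation.
At generation 1 (Magnus, Jorunn, Ingeborg, Brynja) there are 4 shares of (1)/4 = 1/4 each.
Living: Jorunn and Brynja — each takes 1/4.
Deceased: Magnus and Ingeborg. Their combined 1/2 is pooled and carried to generation 2.
At generation 2 (Kolbein, Hakon, Trygve, Eirik, Hallvard) there are 5 shares of (1/2)/5 = 1/10 each.
Living: Kolbein, Trygve, Eirik, and Hallvard — each takes 1/10.
Deceased: Hakon. That 1/10 share is carried to generation 3.
At generation 3 (Gudrun, Vidar, Ragna) there are 3 shares of (1/10)/3 = 1/30 each.
Living: Gudrun, Vidar, and Ragna — each takes 1/30.

Brynja 1/4; Eirik 1/10; Gudrun 1/30; Hallvard 1/10; Jorunn 1/4; Kolbein 1/10; Ragna 1/30; Trygve 1/10; Vidar 1/30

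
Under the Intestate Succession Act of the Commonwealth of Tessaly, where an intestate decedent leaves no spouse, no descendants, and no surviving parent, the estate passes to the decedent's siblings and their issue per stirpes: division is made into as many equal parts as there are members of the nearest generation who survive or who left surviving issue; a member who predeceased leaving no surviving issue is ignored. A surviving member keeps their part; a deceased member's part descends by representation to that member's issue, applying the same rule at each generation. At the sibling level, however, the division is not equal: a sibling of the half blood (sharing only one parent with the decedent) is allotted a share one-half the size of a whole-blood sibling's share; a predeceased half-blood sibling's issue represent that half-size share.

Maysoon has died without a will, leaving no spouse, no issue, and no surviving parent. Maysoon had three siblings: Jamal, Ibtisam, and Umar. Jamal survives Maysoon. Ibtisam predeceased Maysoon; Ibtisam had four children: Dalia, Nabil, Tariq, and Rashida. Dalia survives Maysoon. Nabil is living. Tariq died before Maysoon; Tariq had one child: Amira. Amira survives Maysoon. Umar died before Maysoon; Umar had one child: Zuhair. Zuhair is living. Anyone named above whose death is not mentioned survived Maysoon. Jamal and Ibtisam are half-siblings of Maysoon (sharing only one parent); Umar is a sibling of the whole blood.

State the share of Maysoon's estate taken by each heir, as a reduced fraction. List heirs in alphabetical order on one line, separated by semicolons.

Amira 1/16; Dalia 1/16; Jamal 1/4; Nabil 1/16; Rashida 1/16; Zuhair 1/2

No spouse, descendants, or parent survives, so the estate passes to Maysoon's siblings per stirpes.
Half-blood siblings count for one-half the weight of whole-blood siblings at the initial division.
Dividing 1 in proportion to weights (total weight 2): Jamal (weight 1/2) → 1/4; Ibtisam (weight 1/2) → 1/4; Umar (weight 1) → 1/2.
Jamal is living and takes 1/4.
Ibtisam predeceased; the 1/4 allotted to Ibtisam's branch passes to Ibtisam's issue by representation.
The 1/4 is divided into 4 equal shares of 1/16 among Dalia, Nabil, Tariq, Rashida.
Dalia is living and takes 1/16.
Nabil is living and takes 1/16.
Tariq predeceased; the 1/16 allotted to Tariq's branch passes to Tariq's issue by representation.
Amira is the sole taker at this level and receives the full 1/16.
Rashida is living and takes 1/16.
Umar predeceased; the 1/2 allotted to Umar's branch passes to Umar's issue by representation.
Zuhair is the sole taker at this level and receives the full 1/2.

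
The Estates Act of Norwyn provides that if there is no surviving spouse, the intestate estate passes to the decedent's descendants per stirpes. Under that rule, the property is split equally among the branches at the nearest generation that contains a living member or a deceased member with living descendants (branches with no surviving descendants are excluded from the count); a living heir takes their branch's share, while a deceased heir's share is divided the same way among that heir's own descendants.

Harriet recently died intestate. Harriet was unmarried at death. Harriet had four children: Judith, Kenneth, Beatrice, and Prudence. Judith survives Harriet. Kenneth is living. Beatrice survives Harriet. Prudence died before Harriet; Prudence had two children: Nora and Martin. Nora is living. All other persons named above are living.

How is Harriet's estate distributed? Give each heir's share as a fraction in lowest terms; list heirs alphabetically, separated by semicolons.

There is no surviving spouse, so the entire estate passes to Harriet's descendants per stirpes.
The estate is divided into 4 equal shares of 1/4 among Judith, Kenneth, Beatrice, Prudence.
Judith is living and takes 1/4.
Kenneth is living and takes 1/4.
Beatrice is living and takes 1/4.
Prudence predeceased; the 1/4 allotted to Prudence's branch passes to Prudence's issue by representation.
The 1/4 is divided into 2 equal shares of 1/8 among Nora, Martin.
Nora is living and takes 1/8.
Martin is living and takes 1/8.

Beatrice 1/4; Judith 1/4; Kenneth 1/4; Martin 1/8; Nora 1/8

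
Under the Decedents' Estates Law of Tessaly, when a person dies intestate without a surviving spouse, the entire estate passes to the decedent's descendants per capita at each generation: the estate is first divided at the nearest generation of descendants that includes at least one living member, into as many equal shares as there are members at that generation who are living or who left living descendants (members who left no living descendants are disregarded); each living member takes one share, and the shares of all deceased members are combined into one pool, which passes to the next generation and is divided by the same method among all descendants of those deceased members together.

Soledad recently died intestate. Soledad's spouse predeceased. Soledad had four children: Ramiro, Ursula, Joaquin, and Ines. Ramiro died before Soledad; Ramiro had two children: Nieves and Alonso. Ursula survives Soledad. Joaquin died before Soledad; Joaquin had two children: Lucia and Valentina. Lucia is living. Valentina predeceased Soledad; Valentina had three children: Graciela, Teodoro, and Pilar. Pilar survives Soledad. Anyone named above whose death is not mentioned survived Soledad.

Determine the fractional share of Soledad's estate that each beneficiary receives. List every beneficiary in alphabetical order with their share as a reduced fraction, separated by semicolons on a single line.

Alonso 1/8; Graciela 1/24; Ines 1/4; Lucia 1/8; Nieves 1/8; Pilar 1/24; Teodoro 1/24; Ursula 1/4

There is no surviving spouse, so the entire estate passes to Soledad's descendants per capita at each generation.
At generation 1 (Ramiro, Ursula, Joaquin, Ines) there are 4 shares of (1)/4 = 1/4 each.
Living: Ursula and Ines — each takes 1/4.
Deceased: Ramiro and Joaquin. Their combined 1/2 is pooled and carried to generation 2.
At generation 2 (Nieves, Alonso, Lucia, Valentina) there are 4 shares of (1/2)/4 = 1/8 each.
Living: Nieves, Alonso, and Lucia — each takes 1/8.
Deceased: Valentina. That 1/8 share is carried to generation 3.
At generation 3 (Graciela, Teodoro, Pilar) there are 3 shares of (1/8)/3 = 1/24 each.
Living: Graciela, Teodoro, and Pilar — each takes 1/24.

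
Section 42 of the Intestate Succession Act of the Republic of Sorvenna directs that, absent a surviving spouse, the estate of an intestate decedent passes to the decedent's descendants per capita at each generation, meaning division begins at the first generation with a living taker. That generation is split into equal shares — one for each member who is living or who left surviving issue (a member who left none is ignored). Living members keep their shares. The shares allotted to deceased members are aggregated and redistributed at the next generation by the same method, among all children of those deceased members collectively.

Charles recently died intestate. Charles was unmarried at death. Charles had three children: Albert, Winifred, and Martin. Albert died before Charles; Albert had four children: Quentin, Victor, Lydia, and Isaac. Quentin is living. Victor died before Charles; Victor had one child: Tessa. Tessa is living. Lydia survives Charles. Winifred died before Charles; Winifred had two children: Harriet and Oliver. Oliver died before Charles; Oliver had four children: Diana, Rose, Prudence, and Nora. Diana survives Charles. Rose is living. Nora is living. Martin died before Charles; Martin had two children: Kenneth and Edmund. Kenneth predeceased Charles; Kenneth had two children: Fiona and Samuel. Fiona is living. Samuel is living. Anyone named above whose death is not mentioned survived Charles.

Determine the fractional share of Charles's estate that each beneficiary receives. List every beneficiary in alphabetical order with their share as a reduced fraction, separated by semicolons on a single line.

Diana 3/56; Edmund 1/8; Fiona 3/56; Harriet 1/8; Isaac 1/8; Lydia 1/8; Nora 3/56; Prudence 3/56; Quentin 1/8; Rose 3/56; Samuel 3/56; Tessa 3/56

There is no surviving spouse, so the entire estate passes to Charles's descendants per capita at each generation.
No one at generation 1 (Albert, Winifred, Martin) is living; moving to the next generation.
At generation 2 (Quentin, Victor, Lydia, Isaac, Harriet, Oliver, Kenneth, Edmund) there are 8 shares of (1)/8 = 1/8 each.
Living: Quentin, Lydia, Isaac, Harriet, and Edmund — each takes 1/8.
Deceased: Victor, Oliver, and Kenneth. Their combined 3/8 is pooled and carried to generation 3.
At generation 3 (Tessa, Diana, Rose, Prudence, Nora, Fiona, Samuel) there are 7 shares of (3/8)/7 = 3/56 each.
Living: Tessa, Diana, Rose, Prudence, Nora, Fiona, and Samuel — each takes 3/56.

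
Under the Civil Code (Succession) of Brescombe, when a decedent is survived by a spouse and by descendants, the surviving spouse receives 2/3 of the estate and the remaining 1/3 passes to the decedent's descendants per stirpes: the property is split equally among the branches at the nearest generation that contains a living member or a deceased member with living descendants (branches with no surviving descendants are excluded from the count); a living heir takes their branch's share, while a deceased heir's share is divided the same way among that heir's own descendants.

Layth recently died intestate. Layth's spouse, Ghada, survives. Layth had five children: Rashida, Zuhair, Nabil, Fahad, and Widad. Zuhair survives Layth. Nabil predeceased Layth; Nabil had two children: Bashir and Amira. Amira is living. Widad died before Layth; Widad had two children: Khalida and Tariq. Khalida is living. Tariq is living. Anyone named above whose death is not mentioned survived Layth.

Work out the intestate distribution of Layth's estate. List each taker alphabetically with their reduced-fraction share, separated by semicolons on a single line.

Amira 1/30; Bashir 1/30; Fahad 1/15; Ghada 2/3; Khalida 1/30; Rashida 1/15; Tariq 1/30; Zuhair 1/15

Ghada, as surviving spouse, takes 2/3.
The remaining 1/3 passes to Layth's descendants per stirpes.
The 1/3 is divided into 5 equal shares of 1/15 among Rashida, Zuhair, Nabil, Fahad, Widad.
Rashida is living and takes 1/15.
Zuhair is living and takes 1/15.
Nabil predeceased; the 1/15 allotted to Nabil's branch passes to Nabil's issue by representation.
The 1/15 is divided into 2 equal shares of 1/30 among Bashir, Amira.
Bashir is living and takes 1/30.
Amira is living and takes 1/30.
Fahad is living and takes 1/15.
Widad predeceased; the 1/15 allotted to Widad's branch passes to Widad's issue by representation.
The 1/15 is divided into 2 equal shares of 1/30 among Khalida, Tariq.
Khalida is living and takes 1/30.
Tariq is living and takes 1/30.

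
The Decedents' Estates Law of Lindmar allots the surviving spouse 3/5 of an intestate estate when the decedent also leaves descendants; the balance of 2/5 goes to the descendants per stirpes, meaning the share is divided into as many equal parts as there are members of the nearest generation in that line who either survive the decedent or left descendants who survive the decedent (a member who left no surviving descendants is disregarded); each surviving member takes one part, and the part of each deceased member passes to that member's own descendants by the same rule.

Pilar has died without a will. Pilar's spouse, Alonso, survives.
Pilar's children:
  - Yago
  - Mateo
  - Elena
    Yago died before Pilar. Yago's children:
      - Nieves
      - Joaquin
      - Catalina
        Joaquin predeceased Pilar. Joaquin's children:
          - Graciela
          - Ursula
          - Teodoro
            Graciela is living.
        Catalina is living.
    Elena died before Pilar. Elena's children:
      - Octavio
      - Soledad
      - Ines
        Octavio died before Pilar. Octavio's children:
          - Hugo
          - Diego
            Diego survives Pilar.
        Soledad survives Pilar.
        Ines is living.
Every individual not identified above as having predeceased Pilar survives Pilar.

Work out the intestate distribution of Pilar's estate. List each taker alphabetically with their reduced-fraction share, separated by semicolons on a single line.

Alonso 3/5; Catalina 2/45; Diego 1/45; Graciela 2/135; Hugo 1/45; Ines 2/45; Mateo 2/15; Nieves 2/45; Soledad 2/45; Teodoro 2/135; Ursula 2/135

Alonso, as surviving spouse, takes 3/5.
The remaining 2/5 passes to Pilar's descendants per stirpes.
The 2/5 is divided into 3 equal shares of 2/15 among Yago, Mateo, Elena.
Yago predeceased; the 2/15 allotted to Yago's branch passes to Yago's issue by representation.
The 2/15 is divided into 3 equal shares of 2/45 among Nieves, Joaquin, Catalina.
Nieves is living and takes 2/45.
Joaquin predeceased; the 2/45 allotted to Joaquin's branch passes to Joaquin's issue by representation.
The 2/45 is divided into 3 equal shares of 2/135 among Graciela, Ursula, Teodoro.
Graciela is living and takes 2/135.
Ursula is living and takes 2/135.
Teodoro is living and takes 2/135.
Catalina is living and takes 2/45.
Mateo is living and takes 2/15.
Elena predeceased; the 2/15 allotted to Elena's branch passes to Elena's issue by representation.
The 2/15 is divided into 3 equal shares of 2/45 among Octavio, Soledad, Ines.
Octavio predeceased; the 2/45 allotted to Octavio's branch passes to Octavio's issue by representation.
The 2/45 is divided into 2 equal shares of 1/45 among Hugo, Diego.
Hugo is living and takes 1/45.
Diego is living and takes 1/45.
Soledad is living and takes 2/45.
Ines is living and takes 2/45.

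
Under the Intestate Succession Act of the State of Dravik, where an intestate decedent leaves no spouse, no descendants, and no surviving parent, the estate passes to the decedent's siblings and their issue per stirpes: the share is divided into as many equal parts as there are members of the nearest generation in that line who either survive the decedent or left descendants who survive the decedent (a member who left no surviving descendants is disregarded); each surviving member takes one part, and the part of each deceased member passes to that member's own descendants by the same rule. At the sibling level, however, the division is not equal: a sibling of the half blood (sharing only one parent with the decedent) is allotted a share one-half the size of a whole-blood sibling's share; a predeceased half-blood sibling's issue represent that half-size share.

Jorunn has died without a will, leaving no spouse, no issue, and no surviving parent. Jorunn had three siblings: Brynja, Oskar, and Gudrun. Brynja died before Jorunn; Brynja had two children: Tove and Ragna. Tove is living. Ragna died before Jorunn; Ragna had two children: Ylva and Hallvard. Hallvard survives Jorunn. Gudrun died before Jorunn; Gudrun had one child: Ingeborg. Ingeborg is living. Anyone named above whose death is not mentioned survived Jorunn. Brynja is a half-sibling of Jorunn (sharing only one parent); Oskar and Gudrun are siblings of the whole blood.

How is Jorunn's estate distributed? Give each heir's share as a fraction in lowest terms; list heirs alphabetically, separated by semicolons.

Hallvard 1/20; Ingeborg 2/5; Oskar 2/5; Tove 1/10; Ylva 1/20

No spouse, descendants, or parent survives, so the estate passes to Jorunn's siblings per stirpes.
Half-blood siblings count for one-half the weight of whole-blood siblings at the initial division.
Dividing 1 in proportion to weights (total weight 5/2): Brynja (weight 1/2) → 1/5; Oskar (weight 1) → 2/5; Gudrun (weight 1) → 2/5.
Brynja predeceased; the 1/5 allotted to Brynja's branch passes to Brynja's issue by representation.
The 1/5 is divided into 2 equal shares of 1/10 among Tove, Ragna.
Tove is living and takes 1/10.
Ragna predeceased; the 1/10 allotted to Ragna's branch passes to Ragna's issue by representation.
The 1/10 is divided into 2 equal shares of 1/20 among Ylva, Hallvard.
Ylva is living and takes 1/20.
Hallvard is living and takes 1/20.
Oskar is living and takes 2/5.
Gudrun predeceased; the 2/5 allotted to Gudrun's branch passes to Gudrun's issue by representation.
Ingeborg is the sole taker at this level and receives the full 2/5.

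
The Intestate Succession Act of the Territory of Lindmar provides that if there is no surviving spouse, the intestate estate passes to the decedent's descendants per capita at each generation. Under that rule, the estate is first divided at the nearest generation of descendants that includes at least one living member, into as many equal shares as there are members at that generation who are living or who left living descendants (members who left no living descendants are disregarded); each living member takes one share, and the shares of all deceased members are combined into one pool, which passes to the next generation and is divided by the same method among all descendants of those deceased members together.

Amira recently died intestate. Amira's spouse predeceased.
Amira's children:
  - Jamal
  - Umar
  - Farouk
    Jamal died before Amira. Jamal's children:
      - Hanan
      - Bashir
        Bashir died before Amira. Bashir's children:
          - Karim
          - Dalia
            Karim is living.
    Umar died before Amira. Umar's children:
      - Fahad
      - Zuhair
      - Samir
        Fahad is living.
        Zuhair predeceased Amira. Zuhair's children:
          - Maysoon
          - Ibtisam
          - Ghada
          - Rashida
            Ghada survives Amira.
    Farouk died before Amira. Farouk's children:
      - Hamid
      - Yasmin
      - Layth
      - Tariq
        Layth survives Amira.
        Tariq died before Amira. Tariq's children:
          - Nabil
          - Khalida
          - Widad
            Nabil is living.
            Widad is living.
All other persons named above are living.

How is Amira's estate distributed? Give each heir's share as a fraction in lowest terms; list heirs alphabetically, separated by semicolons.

There is no surviving spouse, so the entire estate passes to Amira's descendants per capita at each generation.
No one at generation 1 (Jamal, Umar, Farouk) is living; moving to the next generation.
At generation 2 (Hanan, Bashir, Fahad, Zuhair, Samir, Hamid, Yasmin, Layth, Tariq) there are 9 shares of (1)/9 = 1/9 each.
Living: Hanan, Fahad, Samir, Hamid, Yasmin, and Layth — each takes 1/9.
Deceased: Bashir, Zuhair, and Tariq. Their combined 1/3 is pooled and carried to generation 3.
At generation 3 (Karim, Dalia, Maysoon, Ibtisam, Ghada, Rashida, Nabil, Khalida, Widad) there are 9 shares of (1/3)/9 = 1/27 each.
Living: Karim, Dalia, Maysoon, Ibtisam, Ghada, Rashida, Nabil, Khalida, and Widad — each takes 1/27.

Dalia 1/27; Fahad 1/9; Ghada 1/27; Hamid 1/9; Hanan 1/9; Ibtisam 1/27; Karim 1/27; Khalida 1/27; Layth 1/9; Maysoon 1/27; Nabil 1/27; Rashida 1/27; Samir 1/9; Widad 1/27; Yasmin 1/9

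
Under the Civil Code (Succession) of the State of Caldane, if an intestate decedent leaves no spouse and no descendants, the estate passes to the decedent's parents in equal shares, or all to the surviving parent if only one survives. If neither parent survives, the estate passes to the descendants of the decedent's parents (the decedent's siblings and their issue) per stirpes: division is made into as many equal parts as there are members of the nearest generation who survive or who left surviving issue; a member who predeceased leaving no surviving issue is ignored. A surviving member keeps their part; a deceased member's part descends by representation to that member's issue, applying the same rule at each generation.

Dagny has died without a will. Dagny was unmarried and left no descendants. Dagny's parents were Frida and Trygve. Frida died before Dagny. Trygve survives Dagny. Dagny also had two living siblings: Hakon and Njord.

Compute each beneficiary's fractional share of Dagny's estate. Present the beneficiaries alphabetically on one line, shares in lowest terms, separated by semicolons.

Trygve 1

Only one parent, Trygve, survives, so Trygve takes the entire estate. The siblings take nothing because a surviving parent has priority.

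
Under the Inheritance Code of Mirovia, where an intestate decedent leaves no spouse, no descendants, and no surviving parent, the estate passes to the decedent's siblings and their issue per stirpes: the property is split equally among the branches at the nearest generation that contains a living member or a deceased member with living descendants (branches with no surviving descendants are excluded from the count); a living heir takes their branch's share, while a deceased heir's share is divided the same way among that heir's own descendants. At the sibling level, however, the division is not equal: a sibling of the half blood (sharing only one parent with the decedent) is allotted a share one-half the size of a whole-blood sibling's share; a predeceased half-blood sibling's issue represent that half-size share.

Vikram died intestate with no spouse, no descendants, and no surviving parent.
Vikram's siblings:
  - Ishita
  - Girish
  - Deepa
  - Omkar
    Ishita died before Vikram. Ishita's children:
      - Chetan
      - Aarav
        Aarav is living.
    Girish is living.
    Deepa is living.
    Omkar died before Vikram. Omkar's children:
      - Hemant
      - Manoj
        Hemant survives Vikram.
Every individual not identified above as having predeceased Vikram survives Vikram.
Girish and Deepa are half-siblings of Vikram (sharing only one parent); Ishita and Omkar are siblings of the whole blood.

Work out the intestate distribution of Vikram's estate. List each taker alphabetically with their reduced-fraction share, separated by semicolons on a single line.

Aarav 1/6; Chetan 1/6; Deepa 1/6; Girish 1/6; Hemant 1/6; Manoj 1/6

No spouse, descendants, or parent survives, so the estate passes to Vikram's siblings per stirpes.
Half-blood siblings count for one-half the weight of whole-blood siblings at the initial division.
Dividing 1 in proportion to weights (total weight 3): Ishita (weight 1) → 1/3; Girish (weight 1/2) → 1/6; Deepa (weight 1/2) → 1/6; Omkar (weight 1) → 1/3.
Ishita predeceased; the 1/3 allotted to Ishita's branch passes to Ishita's issue by representation.
The 1/3 is divided into 2 equal shares of 1/6 among Chetan, Aarav.
Chetan is living and takes 1/6.
Aarav is living and takes 1/6.
Girish is living and takes 1/6.
Deepa is living and takes 1/6.
Omkar predeceased; the 1/3 allotted to Omkar's branch passes to Omkar's issue by representation.
The 1/3 is divided into 2 equal shares of 1/6 among Hemant, Manoj.
Hemant is living and takes 1/6.
Manoj is living and takes 1/6.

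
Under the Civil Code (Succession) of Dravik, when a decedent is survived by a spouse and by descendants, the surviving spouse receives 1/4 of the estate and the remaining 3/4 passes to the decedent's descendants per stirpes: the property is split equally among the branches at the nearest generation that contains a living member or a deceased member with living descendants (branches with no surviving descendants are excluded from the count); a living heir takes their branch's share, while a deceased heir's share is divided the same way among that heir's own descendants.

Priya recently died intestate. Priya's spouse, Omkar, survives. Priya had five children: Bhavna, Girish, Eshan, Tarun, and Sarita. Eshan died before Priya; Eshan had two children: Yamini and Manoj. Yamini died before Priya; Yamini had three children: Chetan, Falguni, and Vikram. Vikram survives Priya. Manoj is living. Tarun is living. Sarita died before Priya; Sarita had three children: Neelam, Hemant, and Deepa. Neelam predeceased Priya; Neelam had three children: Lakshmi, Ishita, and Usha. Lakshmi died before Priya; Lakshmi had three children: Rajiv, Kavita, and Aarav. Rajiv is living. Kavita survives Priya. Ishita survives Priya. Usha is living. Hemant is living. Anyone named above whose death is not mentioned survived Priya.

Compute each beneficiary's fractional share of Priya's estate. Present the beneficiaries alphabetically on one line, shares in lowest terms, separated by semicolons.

Omkar, as surviving spouse, takes 1/4.
The remaining 3/4 passes to Priya's descendants per stirpes.
The 3/4 is divided into 5 equal shares of 3/20 among Bhavna, Girish, Eshan, Tarun, Sarita.
Bhavna is living and takes 3/20.
Girish is living and takes 3/20.
Eshan predeceased; the 3/20 allotted to Eshan's branch passes to Eshan's issue by representation.
The 3/20 is divided into 2 equal shares of 3/40 among Yamini, Manoj.
Yamini predeceased; the 3/40 allotted to Yamini's branch passes to Yamini's issue by representation.
The 3/40 is divided into 3 equal shares of 1/40 among Chetan, Falguni, Vikram.
Chetan is living and takes 1/40.
Falguni is living and takes 1/40.
Vikram is living and takes 1/40.
Manoj is living and takes 3/40.
Tarun is living and takes 3/20.
Sarita predeceased; the 3/20 allotted to Sarita's branch passes to Sarita's issue by representation.
The 3/20 is divided into 3 equal shares of 1/20 among Neelam, Hemant, Deepa.
Neelam predeceased; the 1/20 allotted to Neelam's branch passes to Neelam's issue by representation.
The 1/20 is divided into 3 equal shares of 1/60 among Lakshmi, Ishita, Usha.
Lakshmi predeceased; the 1/60 allotted to Lakshmi's branch passes to Lakshmi's issue by representation.
The 1/60 is divided into 3 equal shares of 1/180 among Rajiv, Kavita, Aarav.
Rajiv is living and takes 1/180.
Kavita is living and takes 1/180.
Aarav is living and takes 1/180.
Ishita is living and takes 1/60.
Usha is living and takes 1/60.
Hemant is living and takes 1/20.
Deepa is living and takes 1/20.

Aarav 1/180; Bhavna 3/20; Chetan 1/40; Deepa 1/20; Falguni 1/40; Girish 3/20; Hemant 1/20; Ishita 1/60; Kavita 1/180; Manoj 3/40; Omkar 1/4; Rajiv 1/180; Tarun 3/20; Usha 1/60; Vikram 1/40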